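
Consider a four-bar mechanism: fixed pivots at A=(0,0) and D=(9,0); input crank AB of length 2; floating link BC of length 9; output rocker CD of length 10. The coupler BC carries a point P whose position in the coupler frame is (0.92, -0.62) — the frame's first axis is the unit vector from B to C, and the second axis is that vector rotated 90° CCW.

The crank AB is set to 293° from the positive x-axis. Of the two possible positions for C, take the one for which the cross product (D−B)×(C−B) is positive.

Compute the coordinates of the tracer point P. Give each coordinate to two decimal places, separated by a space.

A=(0,0), D=(9.00,0)
B = A + 2.00·(cos293°, sin293°) = (0.7815, -1.8410)
|BD| = 8.4222
circle(B,9.00) ∩ circle(D,10.00): a=3.0831, h=8.4554
  candidates: C₊=(1.9418,7.0839) cross=71.213; C₋=(5.6383,-9.4180) cross=-71.213
  mode + wants cross > 0 → take C=(1.9418,7.0839) (cross=71.213)
ex = (C−B)/|BC| = (0.1289,0.9917); ey = (-0.9917,0.1289)
P = B + 0.92·ex + -0.62·ey = (1.5149,-1.0086)

1.51 -1.01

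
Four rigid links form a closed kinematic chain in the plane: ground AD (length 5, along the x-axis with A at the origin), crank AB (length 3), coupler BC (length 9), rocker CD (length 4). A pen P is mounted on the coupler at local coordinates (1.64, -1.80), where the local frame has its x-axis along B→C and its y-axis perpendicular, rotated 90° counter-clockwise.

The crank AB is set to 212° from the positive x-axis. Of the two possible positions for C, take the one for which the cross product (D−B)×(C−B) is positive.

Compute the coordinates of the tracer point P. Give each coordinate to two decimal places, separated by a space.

A=(0,0), D=(5.00,0)
B = A + 3.00·(cos212°, sin212°) = (-2.5441, -1.5898)
|BD| = 7.7098
circle(B,9.00) ∩ circle(D,4.00): a=8.0703, h=3.9837
  candidates: C₊=(4.5313,3.9724) cross=30.714; C₋=(6.1742,-3.8238) cross=-30.714
  mode + wants cross > 0 → take C=(4.5313,3.9724) (cross=30.714)
ex = (C−B)/|BC| = (0.7862,0.6180); ey = (-0.6180,0.7862)
P = B + 1.64·ex + -1.80·ey = (-0.1424,-1.9913)

-0.14 -1.99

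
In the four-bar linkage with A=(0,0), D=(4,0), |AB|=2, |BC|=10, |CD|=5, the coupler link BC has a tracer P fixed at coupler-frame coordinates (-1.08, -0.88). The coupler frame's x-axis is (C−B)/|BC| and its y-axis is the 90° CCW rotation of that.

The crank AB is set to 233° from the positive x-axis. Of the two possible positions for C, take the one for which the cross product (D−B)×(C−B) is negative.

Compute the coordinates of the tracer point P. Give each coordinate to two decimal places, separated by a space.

A=(0,0), D=(4.00,0)
B = A + 2.00·(cos233°, sin233°) = (-1.2036, -1.5973)
|BD| = 5.4433
circle(B,10.00) ∩ circle(D,5.00): a=9.6109, h=2.7624
  candidates: C₊=(7.1736,3.8637) cross=15.036; C₋=(8.7948,-1.4178) cross=-15.036
  mode - wants cross < 0 → take C=(8.7948,-1.4178) (cross=-15.036)
ex = (C−B)/|BC| = (0.9998,0.0179); ey = (-0.0179,0.9998)
P = B + -1.08·ex + -0.88·ey = (-2.2677,-2.4965)

-2.27 -2.50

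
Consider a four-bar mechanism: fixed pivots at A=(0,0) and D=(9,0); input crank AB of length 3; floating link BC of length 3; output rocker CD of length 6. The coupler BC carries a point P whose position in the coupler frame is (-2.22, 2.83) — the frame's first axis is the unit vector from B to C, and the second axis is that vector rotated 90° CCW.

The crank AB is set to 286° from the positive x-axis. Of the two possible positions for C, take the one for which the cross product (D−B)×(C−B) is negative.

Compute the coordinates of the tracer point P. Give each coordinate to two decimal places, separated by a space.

-1.25 0.05

A=(0,0), D=(9.00,0)
B = A + 3.00·(cos286°, sin286°) = (0.8269, -2.8838)
|BD| = 8.6669
circle(B,3.00) ∩ circle(D,6.00): a=2.7758, h=1.1379
  candidates: C₊=(3.0659,-0.8871) cross=9.862; C₋=(3.8232,-3.0332) cross=-9.862
  mode - wants cross < 0 → take C=(3.8232,-3.0332) (cross=-9.862)
ex = (C−B)/|BC| = (0.9988,-0.0498); ey = (0.0498,0.9988)
P = B + -2.22·ex + 2.83·ey = (-1.2493,0.0533)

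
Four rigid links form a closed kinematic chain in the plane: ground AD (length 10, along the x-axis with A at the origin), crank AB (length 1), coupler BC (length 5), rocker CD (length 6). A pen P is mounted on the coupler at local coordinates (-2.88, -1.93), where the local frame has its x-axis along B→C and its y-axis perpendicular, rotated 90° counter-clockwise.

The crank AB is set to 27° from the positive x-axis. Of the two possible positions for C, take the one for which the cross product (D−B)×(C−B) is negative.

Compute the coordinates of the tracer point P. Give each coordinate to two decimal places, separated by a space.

A=(0,0), D=(10.00,0)
B = A + 1.00·(cos27°, sin27°) = (0.8910, 0.4540)
|BD| = 9.1203
circle(B,5.00) ∩ circle(D,6.00): a=3.9571, h=3.0564
  candidates: C₊=(4.9953,3.3096) cross=27.875; C₋=(4.6911,-2.7956) cross=-27.875
  mode - wants cross < 0 → take C=(4.6911,-2.7956) (cross=-27.875)
ex = (C−B)/|BC| = (0.7600,-0.6499); ey = (0.6499,0.7600)
P = B + -2.88·ex + -1.93·ey = (-2.5522,0.8589)

-2.55 0.86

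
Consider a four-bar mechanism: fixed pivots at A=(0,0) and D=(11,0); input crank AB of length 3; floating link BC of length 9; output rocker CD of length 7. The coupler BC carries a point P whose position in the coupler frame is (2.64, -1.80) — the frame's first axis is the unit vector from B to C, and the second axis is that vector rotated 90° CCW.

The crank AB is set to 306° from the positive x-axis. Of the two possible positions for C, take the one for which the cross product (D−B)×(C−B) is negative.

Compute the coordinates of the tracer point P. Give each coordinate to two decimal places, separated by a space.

3.18 -5.29

A=(0,0), D=(11.00,0)
B = A + 3.00·(cos306°, sin306°) = (1.7634, -2.4271)
|BD| = 9.5502
circle(B,9.00) ∩ circle(D,7.00): a=6.4505, h=6.2763
  candidates: C₊=(6.4070,5.2825) cross=59.940; C₋=(9.5971,-6.8580) cross=-59.940
  mode - wants cross < 0 → take C=(9.5971,-6.8580) (cross=-59.940)
ex = (C−B)/|BC| = (0.8704,-0.4923); ey = (0.4923,0.8704)
P = B + 2.64·ex + -1.80·ey = (3.1751,-5.2935)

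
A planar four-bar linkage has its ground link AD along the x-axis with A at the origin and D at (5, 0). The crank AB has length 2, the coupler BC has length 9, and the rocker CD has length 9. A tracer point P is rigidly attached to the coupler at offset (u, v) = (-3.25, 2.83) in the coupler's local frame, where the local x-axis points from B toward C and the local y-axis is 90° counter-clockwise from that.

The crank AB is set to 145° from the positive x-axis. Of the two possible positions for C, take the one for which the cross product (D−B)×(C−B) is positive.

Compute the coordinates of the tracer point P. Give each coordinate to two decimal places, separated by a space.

-5.76 -0.12

A=(0,0), D=(5.00,0)
B = A + 2.00·(cos145°, sin145°) = (-1.6383, 1.1472)
|BD| = 6.7367
circle(B,9.00) ∩ circle(D,9.00): a=3.3683, h=8.3459
  candidates: C₊=(3.1020,8.7976) cross=56.224; C₋=(0.2597,-7.6504) cross=-56.224
  mode + wants cross > 0 → take C=(3.1020,8.7976) (cross=56.224)
ex = (C−B)/|BC| = (0.5267,0.8500); ey = (-0.8500,0.5267)
P = B + -3.25·ex + 2.83·ey = (-5.7557,-0.1249)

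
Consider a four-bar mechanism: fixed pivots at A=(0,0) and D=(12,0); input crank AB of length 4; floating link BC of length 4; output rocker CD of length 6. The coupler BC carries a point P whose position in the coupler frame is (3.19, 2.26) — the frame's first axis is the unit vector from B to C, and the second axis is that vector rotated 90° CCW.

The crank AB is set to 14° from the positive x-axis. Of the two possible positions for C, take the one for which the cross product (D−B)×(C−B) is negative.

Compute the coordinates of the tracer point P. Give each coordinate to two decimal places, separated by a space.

A=(0,0), D=(12.00,0)
B = A + 4.00·(cos14°, sin14°) = (3.8812, 0.9677)
|BD| = 8.1763
circle(B,4.00) ∩ circle(D,6.00): a=2.8651, h=2.7913
  candidates: C₊=(7.0565,3.4003) cross=22.822; C₋=(6.3958,-2.1431) cross=-22.822
  mode - wants cross < 0 → take C=(6.3958,-2.1431) (cross=-22.822)
ex = (C−B)/|BC| = (0.6286,-0.7777); ey = (0.7777,0.6286)
P = B + 3.19·ex + 2.26·ey = (7.6442,-0.0924)

7.64 -0.09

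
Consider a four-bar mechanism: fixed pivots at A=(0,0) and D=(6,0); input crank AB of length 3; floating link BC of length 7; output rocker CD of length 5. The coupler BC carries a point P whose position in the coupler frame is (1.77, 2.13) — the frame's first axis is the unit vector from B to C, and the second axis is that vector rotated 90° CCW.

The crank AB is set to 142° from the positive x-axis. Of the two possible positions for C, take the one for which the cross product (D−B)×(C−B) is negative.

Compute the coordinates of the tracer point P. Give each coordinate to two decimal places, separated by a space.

0.40 1.95

A=(0,0), D=(6.00,0)
B = A + 3.00·(cos142°, sin142°) = (-2.3640, 1.8470)
|BD| = 8.5655
circle(B,7.00) ∩ circle(D,5.00): a=5.6837, h=4.0860
  candidates: C₊=(4.0670,4.6113) cross=34.999; C₋=(2.3049,-3.3685) cross=-34.999
  mode - wants cross < 0 → take C=(2.3049,-3.3685) (cross=-34.999)
ex = (C−B)/|BC| = (0.6670,-0.7451); ey = (0.7451,0.6670)
P = B + 1.77·ex + 2.13·ey = (0.4035,1.9489)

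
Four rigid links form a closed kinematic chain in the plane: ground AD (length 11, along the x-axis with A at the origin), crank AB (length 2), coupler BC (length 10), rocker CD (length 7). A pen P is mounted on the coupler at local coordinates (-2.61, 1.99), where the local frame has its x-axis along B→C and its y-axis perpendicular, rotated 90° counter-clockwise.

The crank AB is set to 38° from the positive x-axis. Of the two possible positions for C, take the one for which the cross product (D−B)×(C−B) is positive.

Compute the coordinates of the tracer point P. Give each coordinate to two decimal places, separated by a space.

-1.70 1.39

A=(0,0), D=(11.00,0)
B = A + 2.00·(cos38°, sin38°) = (1.5760, 1.2313)
|BD| = 9.5041
circle(B,10.00) ∩ circle(D,7.00): a=7.4351, h=6.6873
  candidates: C₊=(9.8148,6.8989) cross=63.556; C₋=(8.0821,-6.3628) cross=-63.556
  mode + wants cross > 0 → take C=(9.8148,6.8989) (cross=63.556)
ex = (C−B)/|BC| = (0.8239,0.5668); ey = (-0.5668,0.8239)
P = B + -2.61·ex + 1.99·ey = (-1.7022,1.3916)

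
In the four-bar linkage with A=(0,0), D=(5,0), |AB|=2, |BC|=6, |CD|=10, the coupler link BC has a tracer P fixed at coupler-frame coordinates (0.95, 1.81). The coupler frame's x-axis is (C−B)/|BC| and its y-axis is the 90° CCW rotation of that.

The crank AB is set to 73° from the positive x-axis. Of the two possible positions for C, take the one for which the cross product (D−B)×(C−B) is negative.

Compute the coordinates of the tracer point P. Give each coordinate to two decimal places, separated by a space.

A=(0,0), D=(5.00,0)
B = A + 2.00·(cos73°, sin73°) = (0.5847, 1.9126)
|BD| = 4.8117
circle(B,6.00) ∩ circle(D,10.00): a=-4.2446, h=4.2407
  candidates: C₊=(-1.6245,7.4911) cross=20.405; C₋=(-4.9958,-0.2915) cross=-20.405
  mode - wants cross < 0 → take C=(-4.9958,-0.2915) (cross=-20.405)
ex = (C−B)/|BC| = (-0.9301,-0.3674); ey = (0.3674,-0.9301)
P = B + 0.95·ex + 1.81·ey = (0.3661,-0.1198)

0.37 -0.12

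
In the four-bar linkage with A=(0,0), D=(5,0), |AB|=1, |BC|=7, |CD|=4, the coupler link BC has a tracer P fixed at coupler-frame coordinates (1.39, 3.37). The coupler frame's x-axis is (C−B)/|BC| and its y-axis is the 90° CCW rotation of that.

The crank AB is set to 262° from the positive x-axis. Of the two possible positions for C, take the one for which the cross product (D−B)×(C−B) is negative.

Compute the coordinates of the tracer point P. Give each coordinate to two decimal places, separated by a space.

A=(0,0), D=(5.00,0)
B = A + 1.00·(cos262°, sin262°) = (-0.1392, -0.9903)
|BD| = 5.2337
circle(B,7.00) ∩ circle(D,4.00): a=5.7695, h=3.9640
  candidates: C₊=(4.7761,3.9937) cross=20.746; C₋=(6.2761,-3.7910) cross=-20.746
  mode - wants cross < 0 → take C=(6.2761,-3.7910) (cross=-20.746)
ex = (C−B)/|BC| = (0.9165,-0.4001); ey = (0.4001,0.9165)
P = B + 1.39·ex + 3.37·ey = (2.4831,1.5421)

2.48 1.54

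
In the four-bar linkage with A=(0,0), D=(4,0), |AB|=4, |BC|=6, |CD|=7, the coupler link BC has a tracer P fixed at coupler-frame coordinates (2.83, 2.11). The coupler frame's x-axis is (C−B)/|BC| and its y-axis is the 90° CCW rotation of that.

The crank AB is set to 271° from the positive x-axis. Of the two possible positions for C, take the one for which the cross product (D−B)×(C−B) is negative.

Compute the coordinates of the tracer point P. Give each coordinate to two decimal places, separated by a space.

3.56 -3.50

A=(0,0), D=(4.00,0)
B = A + 4.00·(cos271°, sin271°) = (0.0698, -3.9994)
|BD| = 5.6073
circle(B,6.00) ∩ circle(D,7.00): a=1.6444, h=5.7703
  candidates: C₊=(-2.8932,1.2179) cross=32.355; C₋=(5.3380,-6.8709) cross=-32.355
  mode - wants cross < 0 → take C=(5.3380,-6.8709) (cross=-32.355)
ex = (C−B)/|BC| = (0.8780,-0.4786); ey = (0.4786,0.8780)
P = B + 2.83·ex + 2.11·ey = (3.5645,-3.5011)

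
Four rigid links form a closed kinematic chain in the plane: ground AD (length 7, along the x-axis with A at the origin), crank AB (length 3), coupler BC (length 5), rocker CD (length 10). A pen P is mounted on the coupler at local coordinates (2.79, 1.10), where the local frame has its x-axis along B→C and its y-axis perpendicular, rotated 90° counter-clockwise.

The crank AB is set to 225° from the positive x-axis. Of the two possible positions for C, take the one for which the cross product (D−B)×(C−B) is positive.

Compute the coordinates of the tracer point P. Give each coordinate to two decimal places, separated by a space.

-3.47 0.56

A=(0,0), D=(7.00,0)
B = A + 3.00·(cos225°, sin225°) = (-2.1213, -2.1213)
|BD| = 9.3647
circle(B,5.00) ∩ circle(D,10.00): a=0.6780, h=4.9538
  candidates: C₊=(-2.5831,2.8573) cross=46.391; C₋=(-0.3388,-6.7928) cross=-46.391
  mode + wants cross > 0 → take C=(-2.5831,2.8573) (cross=46.391)
ex = (C−B)/|BC| = (-0.0924,0.9957); ey = (-0.9957,-0.0924)
P = B + 2.79·ex + 1.10·ey = (-3.4743,0.5552)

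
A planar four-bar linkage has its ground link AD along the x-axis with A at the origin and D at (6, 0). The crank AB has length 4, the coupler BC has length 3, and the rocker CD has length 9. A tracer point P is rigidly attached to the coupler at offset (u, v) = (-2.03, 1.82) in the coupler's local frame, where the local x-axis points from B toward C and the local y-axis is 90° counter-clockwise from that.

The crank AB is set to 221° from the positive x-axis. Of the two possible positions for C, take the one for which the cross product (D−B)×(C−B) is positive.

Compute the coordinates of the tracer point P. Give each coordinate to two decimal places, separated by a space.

A=(0,0), D=(6.00,0)
B = A + 4.00·(cos221°, sin221°) = (-3.0188, -2.6242)
|BD| = 9.3929
circle(B,3.00) ∩ circle(D,9.00): a=0.8637, h=2.8730
  candidates: C₊=(-2.9922,0.3756) cross=26.985; C₋=(-1.3868,-5.1415) cross=-26.985
  mode + wants cross > 0 → take C=(-2.9922,0.3756) (cross=26.985)
ex = (C−B)/|BC| = (0.0089,1.0000); ey = (-1.0000,0.0089)
P = B + -2.03·ex + 1.82·ey = (-4.8568,-4.6380)

-4.86 -4.64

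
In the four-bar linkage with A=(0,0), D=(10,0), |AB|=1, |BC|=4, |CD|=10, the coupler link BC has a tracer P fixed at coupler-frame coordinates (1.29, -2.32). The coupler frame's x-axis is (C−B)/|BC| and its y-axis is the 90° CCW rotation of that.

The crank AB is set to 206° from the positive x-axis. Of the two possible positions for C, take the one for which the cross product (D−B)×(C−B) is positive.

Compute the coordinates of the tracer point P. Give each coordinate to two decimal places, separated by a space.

1.73 -0.08

A=(0,0), D=(10.00,0)
B = A + 1.00·(cos206°, sin206°) = (-0.8988, -0.4384)
|BD| = 10.9076
circle(B,4.00) ∩ circle(D,10.00): a=1.6033, h=3.6646
  candidates: C₊=(0.5559,3.2877) cross=39.972; C₋=(0.8505,-4.0356) cross=-39.972
  mode + wants cross > 0 → take C=(0.5559,3.2877) (cross=39.972)
ex = (C−B)/|BC| = (0.3637,0.9315); ey = (-0.9315,0.3637)
P = B + 1.29·ex + -2.32·ey = (1.7315,-0.0804)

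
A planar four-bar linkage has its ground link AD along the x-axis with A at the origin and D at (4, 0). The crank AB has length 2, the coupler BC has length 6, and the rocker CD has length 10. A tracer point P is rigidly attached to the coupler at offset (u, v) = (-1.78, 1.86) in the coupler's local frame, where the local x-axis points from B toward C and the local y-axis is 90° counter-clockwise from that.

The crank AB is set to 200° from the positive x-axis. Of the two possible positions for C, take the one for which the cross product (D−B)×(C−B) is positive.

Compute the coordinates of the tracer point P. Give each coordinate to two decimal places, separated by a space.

A=(0,0), D=(4.00,0)
B = A + 2.00·(cos200°, sin200°) = (-1.8794, -0.6840)
|BD| = 5.9190
circle(B,6.00) ∩ circle(D,10.00): a=-2.4468, h=5.4784
  candidates: C₊=(-4.9429,4.4749) cross=32.427; C₋=(-3.6766,-6.4085) cross=-32.427
  mode + wants cross > 0 → take C=(-4.9429,4.4749) (cross=32.427)
ex = (C−B)/|BC| = (-0.5106,0.8598); ey = (-0.8598,-0.5106)
P = B + -1.78·ex + 1.86·ey = (-2.5698,-3.1642)

-2.57 -3.16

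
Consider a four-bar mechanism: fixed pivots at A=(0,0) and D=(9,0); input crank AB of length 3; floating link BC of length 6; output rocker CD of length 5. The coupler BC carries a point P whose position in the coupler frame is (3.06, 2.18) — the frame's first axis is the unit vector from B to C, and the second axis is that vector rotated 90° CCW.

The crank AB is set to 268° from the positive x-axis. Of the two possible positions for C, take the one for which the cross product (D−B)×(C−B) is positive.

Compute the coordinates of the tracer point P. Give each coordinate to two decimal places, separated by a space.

0.53 0.70

A=(0,0), D=(9.00,0)
B = A + 3.00·(cos268°, sin268°) = (-0.1047, -2.9982)
|BD| = 9.5856
circle(B,6.00) ∩ circle(D,5.00): a=5.3666, h=2.6832
  candidates: C₊=(4.1534,1.2290) cross=25.720; C₋=(5.8319,-3.8682) cross=-25.720
  mode + wants cross > 0 → take C=(4.1534,1.2290) (cross=25.720)
ex = (C−B)/|BC| = (0.7097,0.7045); ey = (-0.7045,0.7097)
P = B + 3.06·ex + 2.18·ey = (0.5311,0.7048)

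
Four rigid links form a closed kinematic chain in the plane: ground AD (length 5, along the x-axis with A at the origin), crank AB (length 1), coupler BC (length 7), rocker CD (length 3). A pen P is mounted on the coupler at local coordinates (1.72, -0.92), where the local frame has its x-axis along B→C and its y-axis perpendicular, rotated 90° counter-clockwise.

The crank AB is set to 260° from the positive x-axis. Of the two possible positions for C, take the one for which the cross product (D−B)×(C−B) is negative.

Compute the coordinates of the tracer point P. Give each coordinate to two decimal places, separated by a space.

1.31 -2.25

A=(0,0), D=(5.00,0)
B = A + 1.00·(cos260°, sin260°) = (-0.1736, -0.9848)
|BD| = 5.2665
circle(B,7.00) ∩ circle(D,3.00): a=6.4308, h=2.7649
  candidates: C₊=(5.6267,2.9338) cross=14.561; C₋=(6.6608,-2.4984) cross=-14.561
  mode - wants cross < 0 → take C=(6.6608,-2.4984) (cross=-14.561)
ex = (C−B)/|BC| = (0.9763,-0.2162); ey = (0.2162,0.9763)
P = B + 1.72·ex + -0.92·ey = (1.3067,-2.2549)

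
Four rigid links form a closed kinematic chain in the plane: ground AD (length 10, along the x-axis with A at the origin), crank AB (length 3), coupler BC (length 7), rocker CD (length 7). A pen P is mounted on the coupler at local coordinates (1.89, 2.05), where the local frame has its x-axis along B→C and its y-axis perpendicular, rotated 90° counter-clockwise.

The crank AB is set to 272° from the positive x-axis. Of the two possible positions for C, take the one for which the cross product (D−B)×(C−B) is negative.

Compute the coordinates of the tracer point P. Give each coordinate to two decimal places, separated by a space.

2.69 -1.96

A=(0,0), D=(10.00,0)
B = A + 3.00·(cos272°, sin272°) = (0.1047, -2.9982)
|BD| = 10.3395
circle(B,7.00) ∩ circle(D,7.00): a=5.1698, h=4.7195
  candidates: C₊=(3.6838,3.0176) cross=48.797; C₋=(6.4209,-6.0158) cross=-48.797
  mode - wants cross < 0 → take C=(6.4209,-6.0158) (cross=-48.797)
ex = (C−B)/|BC| = (0.9023,-0.4311); ey = (0.4311,0.9023)
P = B + 1.89·ex + 2.05·ey = (2.6938,-1.9632)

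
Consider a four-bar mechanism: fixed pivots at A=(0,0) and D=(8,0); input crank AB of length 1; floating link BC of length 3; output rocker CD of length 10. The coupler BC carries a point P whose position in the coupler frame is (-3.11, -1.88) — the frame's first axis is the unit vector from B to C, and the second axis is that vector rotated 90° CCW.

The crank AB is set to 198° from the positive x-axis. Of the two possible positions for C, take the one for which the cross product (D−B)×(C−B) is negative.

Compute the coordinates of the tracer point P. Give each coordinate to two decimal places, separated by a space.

A=(0,0), D=(8.00,0)
B = A + 1.00·(cos198°, sin198°) = (-0.9511, -0.3090)
|BD| = 8.9564
circle(B,3.00) ∩ circle(D,10.00): a=-0.6020, h=2.9390
  candidates: C₊=(-1.6541,2.6074) cross=26.323; C₋=(-1.4513,-3.2670) cross=-26.323
  mode - wants cross < 0 → take C=(-1.4513,-3.2670) (cross=-26.323)
ex = (C−B)/|BC| = (-0.1667,-0.9860); ey = (0.9860,-0.1667)
P = B + -3.11·ex + -1.88·ey = (-2.2862,3.0709)

-2.29 3.07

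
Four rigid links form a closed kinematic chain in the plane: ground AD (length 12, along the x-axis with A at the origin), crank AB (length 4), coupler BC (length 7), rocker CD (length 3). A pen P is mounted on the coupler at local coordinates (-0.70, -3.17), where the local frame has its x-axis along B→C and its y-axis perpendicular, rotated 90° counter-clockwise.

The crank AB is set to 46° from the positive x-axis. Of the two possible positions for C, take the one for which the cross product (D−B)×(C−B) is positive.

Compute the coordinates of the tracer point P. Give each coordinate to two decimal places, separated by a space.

A=(0,0), D=(12.00,0)
B = A + 4.00·(cos46°, sin46°) = (2.7786, 2.8774)
|BD| = 9.6599
circle(B,7.00) ∩ circle(D,3.00): a=6.9004, h=1.1769
  candidates: C₊=(9.7163,1.9455) cross=11.369; C₋=(9.0152,-0.3015) cross=-11.369
  mode + wants cross > 0 → take C=(9.7163,1.9455) (cross=11.369)
ex = (C−B)/|BC| = (0.9911,-0.1331); ey = (0.1331,0.9911)
P = B + -0.70·ex + -3.17·ey = (1.6628,-0.1712)

1.66 -0.17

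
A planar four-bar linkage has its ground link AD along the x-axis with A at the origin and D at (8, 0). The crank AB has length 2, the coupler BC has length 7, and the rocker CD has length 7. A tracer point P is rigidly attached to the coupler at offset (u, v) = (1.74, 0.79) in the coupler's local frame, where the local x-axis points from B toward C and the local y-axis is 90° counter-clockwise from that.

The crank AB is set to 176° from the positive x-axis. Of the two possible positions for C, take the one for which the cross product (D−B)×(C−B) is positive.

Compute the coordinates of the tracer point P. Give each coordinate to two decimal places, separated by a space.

A=(0,0), D=(8.00,0)
B = A + 2.00·(cos176°, sin176°) = (-1.9951, 0.1395)
|BD| = 9.9961
circle(B,7.00) ∩ circle(D,7.00): a=4.9981, h=4.9010
  candidates: C₊=(3.0708,4.9702) cross=48.991; C₋=(2.9340,-4.8307) cross=-48.991
  mode + wants cross > 0 → take C=(3.0708,4.9702) (cross=48.991)
ex = (C−B)/|BC| = (0.7237,0.6901); ey = (-0.6901,0.7237)
P = B + 1.74·ex + 0.79·ey = (-1.2811,1.9120)

-1.28 1.91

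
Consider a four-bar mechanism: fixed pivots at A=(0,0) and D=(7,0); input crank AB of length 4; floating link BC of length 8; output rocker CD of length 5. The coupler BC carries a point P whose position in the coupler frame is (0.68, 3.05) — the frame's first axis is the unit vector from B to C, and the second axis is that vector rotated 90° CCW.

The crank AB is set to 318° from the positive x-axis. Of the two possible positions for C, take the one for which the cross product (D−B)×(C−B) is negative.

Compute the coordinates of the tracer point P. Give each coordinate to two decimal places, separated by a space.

A=(0,0), D=(7.00,0)
B = A + 4.00·(cos318°, sin318°) = (2.9726, -2.6765)
|BD| = 4.8357
circle(B,8.00) ∩ circle(D,5.00): a=6.4504, h=4.7321
  candidates: C₊=(5.7256,4.8349) cross=22.883; C₋=(10.9640,-3.0474) cross=-22.883
  mode - wants cross < 0 → take C=(10.9640,-3.0474) (cross=-22.883)
ex = (C−B)/|BC| = (0.9989,-0.0464); ey = (0.0464,0.9989)
P = B + 0.68·ex + 3.05·ey = (3.7933,0.3387)

3.79 0.34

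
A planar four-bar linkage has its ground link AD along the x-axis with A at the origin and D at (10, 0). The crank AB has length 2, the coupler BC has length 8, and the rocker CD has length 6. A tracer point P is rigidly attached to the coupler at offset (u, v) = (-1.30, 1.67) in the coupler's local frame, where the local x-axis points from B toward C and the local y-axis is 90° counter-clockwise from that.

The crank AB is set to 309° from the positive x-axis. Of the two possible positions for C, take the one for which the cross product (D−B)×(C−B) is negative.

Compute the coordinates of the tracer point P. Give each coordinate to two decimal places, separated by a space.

1.01 0.55

A=(0,0), D=(10.00,0)
B = A + 2.00·(cos309°, sin309°) = (1.2586, -1.5543)
|BD| = 8.8785
circle(B,8.00) ∩ circle(D,6.00): a=6.0161, h=5.2732
  candidates: C₊=(6.2587,4.6907) cross=46.818; C₋=(8.1050,-5.6929) cross=-46.818
  mode - wants cross < 0 → take C=(8.1050,-5.6929) (cross=-46.818)
ex = (C−B)/|BC| = (0.8558,-0.5173); ey = (0.5173,0.8558)
P = B + -1.30·ex + 1.67·ey = (1.0100,0.5474)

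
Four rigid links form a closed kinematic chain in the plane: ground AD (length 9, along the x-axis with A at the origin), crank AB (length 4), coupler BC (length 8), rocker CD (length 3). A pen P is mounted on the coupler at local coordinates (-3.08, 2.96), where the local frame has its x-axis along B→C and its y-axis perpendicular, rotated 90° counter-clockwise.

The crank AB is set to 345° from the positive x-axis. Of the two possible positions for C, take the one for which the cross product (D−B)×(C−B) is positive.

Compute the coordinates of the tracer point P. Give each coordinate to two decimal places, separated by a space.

A=(0,0), D=(9.00,0)
B = A + 4.00·(cos345°, sin345°) = (3.8637, -1.0353)
|BD| = 5.2396
circle(B,8.00) ∩ circle(D,3.00): a=7.8683, h=1.4457
  candidates: C₊=(11.2912,1.9366) cross=7.575; C₋=(11.8625,-0.8978) cross=-7.575
  mode + wants cross > 0 → take C=(11.2912,1.9366) (cross=7.575)
ex = (C−B)/|BC| = (0.9284,0.3715); ey = (-0.3715,0.9284)
P = B + -3.08·ex + 2.96·ey = (-0.0955,0.5688)

-0.10 0.57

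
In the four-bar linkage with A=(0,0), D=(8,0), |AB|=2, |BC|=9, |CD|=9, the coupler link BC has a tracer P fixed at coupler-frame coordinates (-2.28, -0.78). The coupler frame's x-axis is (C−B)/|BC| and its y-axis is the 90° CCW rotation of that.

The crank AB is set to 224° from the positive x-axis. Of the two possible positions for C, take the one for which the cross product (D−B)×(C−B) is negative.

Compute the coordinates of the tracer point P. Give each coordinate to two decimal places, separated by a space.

-3.51 -0.16

A=(0,0), D=(8.00,0)
B = A + 2.00·(cos224°, sin224°) = (-1.4387, -1.3893)
|BD| = 9.5404
circle(B,9.00) ∩ circle(D,9.00): a=4.7702, h=7.6319
  candidates: C₊=(2.1693,6.8558) cross=72.811; C₋=(4.3920,-8.2452) cross=-72.811
  mode - wants cross < 0 → take C=(4.3920,-8.2452) (cross=-72.811)
ex = (C−B)/|BC| = (0.6479,-0.7618); ey = (0.7618,0.6479)
P = B + -2.28·ex + -0.78·ey = (-3.5100,-0.1578)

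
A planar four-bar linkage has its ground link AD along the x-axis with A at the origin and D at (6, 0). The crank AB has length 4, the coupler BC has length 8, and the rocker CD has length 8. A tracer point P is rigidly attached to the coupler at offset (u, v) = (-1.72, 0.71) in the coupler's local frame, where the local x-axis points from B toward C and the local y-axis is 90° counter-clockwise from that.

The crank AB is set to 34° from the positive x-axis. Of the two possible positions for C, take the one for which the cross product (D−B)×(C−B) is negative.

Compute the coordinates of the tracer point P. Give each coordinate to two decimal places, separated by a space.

4.73 3.44

A=(0,0), D=(6.00,0)
B = A + 4.00·(cos34°, sin34°) = (3.3162, 2.2368)
|BD| = 3.4937
circle(B,8.00) ∩ circle(D,8.00): a=1.7469, h=7.8069
  candidates: C₊=(9.6563,7.1156) cross=27.275; C₋=(-0.3401,-4.8788) cross=-27.275
  mode - wants cross < 0 → take C=(-0.3401,-4.8788) (cross=-27.275)
ex = (C−B)/|BC| = (-0.4570,-0.8894); ey = (0.8894,-0.4570)
P = B + -1.72·ex + 0.71·ey = (4.7338,3.4421)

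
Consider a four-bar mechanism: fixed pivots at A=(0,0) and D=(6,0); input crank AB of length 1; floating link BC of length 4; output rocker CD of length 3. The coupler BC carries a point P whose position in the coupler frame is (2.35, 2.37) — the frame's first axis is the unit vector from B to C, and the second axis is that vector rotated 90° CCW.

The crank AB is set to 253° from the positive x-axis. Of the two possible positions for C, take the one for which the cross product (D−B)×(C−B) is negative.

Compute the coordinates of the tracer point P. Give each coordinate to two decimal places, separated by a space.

A=(0,0), D=(6.00,0)
B = A + 1.00·(cos253°, sin253°) = (-0.2924, -0.9563)
|BD| = 6.3646
circle(B,4.00) ∩ circle(D,3.00): a=3.7322, h=1.4389
  candidates: C₊=(3.1813,1.0271) cross=9.158; C₋=(3.6137,-1.8181) cross=-9.158
  mode - wants cross < 0 → take C=(3.6137,-1.8181) (cross=-9.158)
ex = (C−B)/|BC| = (0.9765,-0.2155); ey = (0.2155,0.9765)
P = B + 2.35·ex + 2.37·ey = (2.5131,0.8517)

2.51 0.85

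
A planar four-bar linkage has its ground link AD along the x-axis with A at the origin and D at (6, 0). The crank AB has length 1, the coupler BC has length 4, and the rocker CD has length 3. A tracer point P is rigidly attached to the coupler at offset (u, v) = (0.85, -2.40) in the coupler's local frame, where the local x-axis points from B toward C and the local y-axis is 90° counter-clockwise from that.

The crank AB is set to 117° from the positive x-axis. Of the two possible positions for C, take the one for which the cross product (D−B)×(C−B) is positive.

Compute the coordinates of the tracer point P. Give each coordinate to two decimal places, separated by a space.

0.82 -1.31

A=(0,0), D=(6.00,0)
B = A + 1.00·(cos117°, sin117°) = (-0.4540, 0.8910)
|BD| = 6.5152
circle(B,4.00) ∩ circle(D,3.00): a=3.7948, h=1.2647
  candidates: C₊=(3.4781,1.6248) cross=8.240; C₋=(3.1322,-0.8808) cross=-8.240
  mode + wants cross > 0 → take C=(3.4781,1.6248) (cross=8.240)
ex = (C−B)/|BC| = (0.9830,0.1835); ey = (-0.1835,0.9830)
P = B + 0.85·ex + -2.40·ey = (0.8219,-1.3123)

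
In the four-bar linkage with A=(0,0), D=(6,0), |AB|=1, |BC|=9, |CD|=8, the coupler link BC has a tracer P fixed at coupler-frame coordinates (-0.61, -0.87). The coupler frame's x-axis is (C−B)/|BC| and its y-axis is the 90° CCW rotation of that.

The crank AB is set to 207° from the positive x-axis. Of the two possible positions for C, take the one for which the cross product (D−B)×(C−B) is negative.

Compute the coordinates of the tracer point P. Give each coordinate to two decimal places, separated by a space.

-1.95 -0.46

A=(0,0), D=(6.00,0)
B = A + 1.00·(cos207°, sin207°) = (-0.8910, -0.4540)
|BD| = 6.9059
circle(B,9.00) ∩ circle(D,8.00): a=4.6838, h=7.6852
  candidates: C₊=(3.2774,7.5225) cross=53.073; C₋=(4.2879,-7.8146) cross=-53.073
  mode - wants cross < 0 → take C=(4.2879,-7.8146) (cross=-53.073)
ex = (C−B)/|BC| = (0.5754,-0.8179); ey = (0.8179,0.5754)
P = B + -0.61·ex + -0.87·ey = (-1.9535,-0.4557)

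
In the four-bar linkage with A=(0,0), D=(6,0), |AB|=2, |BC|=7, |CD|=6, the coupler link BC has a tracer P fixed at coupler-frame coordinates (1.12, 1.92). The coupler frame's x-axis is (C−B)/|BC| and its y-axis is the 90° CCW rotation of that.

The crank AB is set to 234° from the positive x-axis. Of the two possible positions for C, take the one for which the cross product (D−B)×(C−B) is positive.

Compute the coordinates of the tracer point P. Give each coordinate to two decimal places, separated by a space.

A=(0,0), D=(6.00,0)
B = A + 2.00·(cos234°, sin234°) = (-1.1756, -1.6180)
|BD| = 7.3557
circle(B,7.00) ∩ circle(D,6.00): a=4.5615, h=5.3097
  candidates: C₊=(2.1063,4.5650) cross=39.056; C₋=(4.4422,-5.7942) cross=-39.056
  mode + wants cross > 0 → take C=(2.1063,4.5650) (cross=39.056)
ex = (C−B)/|BC| = (0.4688,0.8833); ey = (-0.8833,0.4688)
P = B + 1.12·ex + 1.92·ey = (-2.3464,0.2714)

-2.35 0.27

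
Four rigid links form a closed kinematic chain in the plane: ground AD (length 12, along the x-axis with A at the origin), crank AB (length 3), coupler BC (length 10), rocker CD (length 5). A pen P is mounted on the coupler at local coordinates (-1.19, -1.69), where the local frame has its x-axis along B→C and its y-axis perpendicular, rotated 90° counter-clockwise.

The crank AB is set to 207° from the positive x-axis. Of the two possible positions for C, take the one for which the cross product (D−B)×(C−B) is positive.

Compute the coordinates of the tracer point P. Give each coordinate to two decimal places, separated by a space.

A=(0,0), D=(12.00,0)
B = A + 3.00·(cos207°, sin207°) = (-2.6730, -1.3620)
|BD| = 14.7361
circle(B,10.00) ∩ circle(D,5.00): a=9.9128, h=1.3176
  candidates: C₊=(7.0756,0.8662) cross=19.416; C₋=(7.3191,-1.7577) cross=-19.416
  mode + wants cross > 0 → take C=(7.0756,0.8662) (cross=19.416)
ex = (C−B)/|BC| = (0.9749,0.2228); ey = (-0.2228,0.9749)
P = B + -1.19·ex + -1.69·ey = (-3.4566,-3.2746)

-3.46 -3.27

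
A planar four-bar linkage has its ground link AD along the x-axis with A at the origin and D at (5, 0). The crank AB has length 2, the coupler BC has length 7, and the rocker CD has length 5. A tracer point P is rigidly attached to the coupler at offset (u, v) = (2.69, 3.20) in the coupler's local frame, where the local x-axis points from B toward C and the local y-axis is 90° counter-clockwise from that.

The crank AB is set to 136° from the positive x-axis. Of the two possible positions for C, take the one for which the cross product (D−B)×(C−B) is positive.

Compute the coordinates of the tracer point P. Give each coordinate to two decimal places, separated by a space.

-0.77 5.52

A=(0,0), D=(5.00,0)
B = A + 2.00·(cos136°, sin136°) = (-1.4387, 1.3893)
|BD| = 6.5869
circle(B,7.00) ∩ circle(D,5.00): a=5.1152, h=4.7785
  candidates: C₊=(4.5694,4.9814) cross=31.476; C₋=(2.5536,-4.3606) cross=-31.476
  mode + wants cross > 0 → take C=(4.5694,4.9814) (cross=31.476)
ex = (C−B)/|BC| = (0.8583,0.5132); ey = (-0.5132,0.8583)
P = B + 2.69·ex + 3.20·ey = (-0.7720,5.5163)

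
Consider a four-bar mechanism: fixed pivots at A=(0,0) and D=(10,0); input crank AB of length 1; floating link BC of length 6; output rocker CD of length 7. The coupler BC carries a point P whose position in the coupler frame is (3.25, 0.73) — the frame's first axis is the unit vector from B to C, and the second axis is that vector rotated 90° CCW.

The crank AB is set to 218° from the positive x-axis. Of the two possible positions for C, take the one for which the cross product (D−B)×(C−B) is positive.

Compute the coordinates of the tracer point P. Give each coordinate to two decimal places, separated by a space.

A=(0,0), D=(10.00,0)
B = A + 1.00·(cos218°, sin218°) = (-0.7880, -0.6157)
|BD| = 10.8056
circle(B,6.00) ∩ circle(D,7.00): a=4.8012, h=3.5983
  candidates: C₊=(3.8004,3.2504) cross=38.882; C₋=(4.2105,-3.9346) cross=-38.882
  mode + wants cross > 0 → take C=(3.8004,3.2504) (cross=38.882)
ex = (C−B)/|BC| = (0.7647,0.6443); ey = (-0.6443,0.7647)
P = B + 3.25·ex + 0.73·ey = (1.2270,2.0367)

1.23 2.04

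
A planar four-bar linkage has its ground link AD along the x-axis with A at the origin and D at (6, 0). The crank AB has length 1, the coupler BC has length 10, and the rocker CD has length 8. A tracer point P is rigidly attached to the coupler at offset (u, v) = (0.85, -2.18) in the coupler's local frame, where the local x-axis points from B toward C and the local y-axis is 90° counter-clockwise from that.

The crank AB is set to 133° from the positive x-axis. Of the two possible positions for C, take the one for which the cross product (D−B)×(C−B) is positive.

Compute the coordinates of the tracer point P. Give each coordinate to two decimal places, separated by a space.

A=(0,0), D=(6.00,0)
B = A + 1.00·(cos133°, sin133°) = (-0.6820, 0.7314)
|BD| = 6.7219
circle(B,10.00) ∩ circle(D,8.00): a=6.0388, h=7.9708
  candidates: C₊=(6.1882,7.9978) cross=53.579; C₋=(4.4537,-7.8491) cross=-53.579
  mode + wants cross > 0 → take C=(6.1882,7.9978) (cross=53.579)
ex = (C−B)/|BC| = (0.6870,0.7266); ey = (-0.7266,0.6870)
P = B + 0.85·ex + -2.18·ey = (1.4860,-0.1487)

1.49 -0.15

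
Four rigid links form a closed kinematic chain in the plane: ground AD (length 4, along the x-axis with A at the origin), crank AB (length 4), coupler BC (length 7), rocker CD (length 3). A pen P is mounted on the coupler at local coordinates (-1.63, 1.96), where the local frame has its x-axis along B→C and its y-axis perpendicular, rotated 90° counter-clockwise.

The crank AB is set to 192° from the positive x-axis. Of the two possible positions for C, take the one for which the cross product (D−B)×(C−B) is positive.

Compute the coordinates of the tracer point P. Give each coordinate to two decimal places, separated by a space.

A=(0,0), D=(4.00,0)
B = A + 4.00·(cos192°, sin192°) = (-3.9126, -0.8316)
|BD| = 7.9562
circle(B,7.00) ∩ circle(D,3.00): a=6.4919, h=2.6184
  candidates: C₊=(2.2700,2.4509) cross=20.832; C₋=(2.8174,-2.7571) cross=-20.832
  mode + wants cross > 0 → take C=(2.2700,2.4509) (cross=20.832)
ex = (C−B)/|BC| = (0.8832,0.4689); ey = (-0.4689,0.8832)
P = B + -1.63·ex + 1.96·ey = (-6.2714,0.1351)

-6.27 0.14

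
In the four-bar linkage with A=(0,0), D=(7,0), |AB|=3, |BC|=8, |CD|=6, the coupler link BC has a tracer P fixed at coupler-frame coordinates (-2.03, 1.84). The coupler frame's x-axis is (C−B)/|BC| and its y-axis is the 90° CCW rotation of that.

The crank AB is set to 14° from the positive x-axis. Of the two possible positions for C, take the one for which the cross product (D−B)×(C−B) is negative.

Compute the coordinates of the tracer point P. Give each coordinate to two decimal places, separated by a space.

3.36 3.43

A=(0,0), D=(7.00,0)
B = A + 3.00·(cos14°, sin14°) = (2.9109, 0.7258)
|BD| = 4.1530
circle(B,8.00) ∩ circle(D,6.00): a=5.4476, h=5.8587
  candidates: C₊=(9.2985,5.5423) cross=24.331; C₋=(7.2508,-5.9948) cross=-24.331
  mode - wants cross < 0 → take C=(7.2508,-5.9948) (cross=-24.331)
ex = (C−B)/|BC| = (0.5425,-0.8401); ey = (0.8401,0.5425)
P = B + -2.03·ex + 1.84·ey = (3.3554,3.4293)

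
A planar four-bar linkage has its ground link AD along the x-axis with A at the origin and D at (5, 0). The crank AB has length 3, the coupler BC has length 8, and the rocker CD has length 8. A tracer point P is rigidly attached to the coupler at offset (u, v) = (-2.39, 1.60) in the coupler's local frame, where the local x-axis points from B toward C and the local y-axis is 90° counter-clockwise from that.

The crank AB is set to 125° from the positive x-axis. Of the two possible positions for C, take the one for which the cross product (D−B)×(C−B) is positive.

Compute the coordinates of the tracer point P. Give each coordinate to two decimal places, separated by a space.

A=(0,0), D=(5.00,0)
B = A + 3.00·(cos125°, sin125°) = (-1.7207, 2.4575)
|BD| = 7.1559
circle(B,8.00) ∩ circle(D,8.00): a=3.5780, h=7.1553
  candidates: C₊=(4.0969,7.9489) cross=51.203; C₋=(-0.8176,-5.4914) cross=-51.203
  mode + wants cross > 0 → take C=(4.0969,7.9489) (cross=51.203)
ex = (C−B)/|BC| = (0.7272,0.6864); ey = (-0.6864,0.7272)
P = B + -2.39·ex + 1.60·ey = (-4.5570,1.9804)

-4.56 1.98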